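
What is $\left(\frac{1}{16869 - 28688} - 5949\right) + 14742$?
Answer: $\frac{103924466}{11819} \approx 8793.0$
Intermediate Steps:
$\left(\frac{1}{16869 - 28688} - 5949\right) + 14742 = \left(\frac{1}{-11819} - 5949\right) + 14742 = \left(- \frac{1}{11819} - 5949\right) + 14742 = - \frac{70311232}{11819} + 14742 = \frac{103924466}{11819}$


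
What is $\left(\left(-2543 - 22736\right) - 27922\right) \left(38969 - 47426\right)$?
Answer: $449920857$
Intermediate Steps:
$\left(\left(-2543 - 22736\right) - 27922\right) \left(38969 - 47426\right) = \left(\left(-2543 - 22736\right) - 27922\right) \left(-8457\right) = \left(-25279 - 27922\right) \left(-8457\right) = \left(-53201\right) \left(-8457\right) = 449920857$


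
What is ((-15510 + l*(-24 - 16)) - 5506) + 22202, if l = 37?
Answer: -294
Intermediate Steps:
((-15510 + l*(-24 - 16)) - 5506) + 22202 = ((-15510 + 37*(-24 - 16)) - 5506) + 22202 = ((-15510 + 37*(-40)) - 5506) + 22202 = ((-15510 - 1480) - 5506) + 22202 = (-16990 - 5506) + 22202 = -22496 + 22202 = -294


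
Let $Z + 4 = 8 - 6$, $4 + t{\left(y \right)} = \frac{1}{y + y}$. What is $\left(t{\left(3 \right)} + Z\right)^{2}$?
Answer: $\frac{1225}{36} \approx 34.028$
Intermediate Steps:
$t{\left(y \right)} = -4 + \frac{1}{2 y}$ ($t{\left(y \right)} = -4 + \frac{1}{y + y} = -4 + \frac{1}{2 y}$)
$Z = -2$ ($Z = -4 + \left(8 - 6\right) = -4 + 2 = -2$)
$\left(t{\left(3 \right)} + Z\right)^{2} = \left(\left(-4 + \frac{1}{2 \cdot 3}\right) - 2\right)^{2} = \left(\left(-4 + \frac{1}{2} \cdot \frac{1}{3}\right) - 2\right)^{2} = \left(\left(-4 + \frac{1}{6}\right) - 2\right)^{2} = \left(- \frac{23}{6} - 2\right)^{2} = \left(- \frac{35}{6}\right)^{2} = \frac{1225}{36}$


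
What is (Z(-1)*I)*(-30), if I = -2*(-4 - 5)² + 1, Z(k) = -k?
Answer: 4830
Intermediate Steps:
I = -161 (I = -2*(-9)² + 1 = -2*81 + 1 = -162 + 1 = -161)
(Z(-1)*I)*(-30) = (-1*(-1)*(-161))*(-30) = (1*(-161))*(-30) = -161*(-30) = 4830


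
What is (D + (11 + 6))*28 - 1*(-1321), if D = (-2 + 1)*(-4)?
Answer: 1909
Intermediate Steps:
D = 4 (D = -1*(-4) = 4)
(D + (11 + 6))*28 - 1*(-1321) = (4 + (11 + 6))*28 - 1*(-1321) = (4 + 17)*28 + 1321 = 21*28 + 1321 = 588 + 1321 = 1909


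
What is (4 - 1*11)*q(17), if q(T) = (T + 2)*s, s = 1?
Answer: -133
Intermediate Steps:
q(T) = 2 + T (q(T) = (T + 2)*1 = (2 + T)*1 = 2 + T)
(4 - 1*11)*q(17) = (4 - 1*11)*(2 + 17) = (4 - 11)*19 = -7*19 = -133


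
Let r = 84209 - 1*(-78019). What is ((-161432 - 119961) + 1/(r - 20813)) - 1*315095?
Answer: -84352350519/141415 ≈ -5.9649e+5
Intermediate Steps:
r = 162228 (r = 84209 + 78019 = 162228)
((-161432 - 119961) + 1/(r - 20813)) - 1*315095 = ((-161432 - 119961) + 1/(162228 - 20813)) - 1*315095 = (-281393 + 1/141415) - 315095 = -39793191094/141415 - 315095 = -84352350519/141415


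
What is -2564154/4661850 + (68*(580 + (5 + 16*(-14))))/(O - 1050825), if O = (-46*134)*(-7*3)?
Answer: -412833645079/715890002475 ≈ -0.57667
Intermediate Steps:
O = 129444 (O = -6164*(-21) = 129444)
-2564154/4661850 + (68*(580 + (5 + 16*(-14))))/(O - 1050825) = -2564154/4661850 + (68*(580 + (5 + 16*(-14))))/(129444 - 1050825) = -2564154*1/4661850 + (68*(580 + (5 - 224)))/(-921381) = -427359/776975 + (68*(580 - 219))*(-1/921381) = -427359/776975 + (68*361)*(-1/921381) = -427359/776975 + 24548*(-1/921381) = -427359/776975 - 24548/921381 = -412833645079/715890002475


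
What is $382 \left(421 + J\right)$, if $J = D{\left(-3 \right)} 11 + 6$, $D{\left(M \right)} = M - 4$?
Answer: $133700$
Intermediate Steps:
$D{\left(M \right)} = -4 + M$
$J = -71$ ($J = \left(-4 - 3\right) 11 + 6 = \left(-7\right) 11 + 6 = -77 + 6 = -71$)
$382 \left(421 + J\right) = 382 \left(421 - 71\right) = 382 \cdot 350 = 133700$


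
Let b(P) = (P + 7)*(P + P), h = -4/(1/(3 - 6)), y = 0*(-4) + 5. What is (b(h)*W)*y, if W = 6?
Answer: 13680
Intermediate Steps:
y = 5 (y = 0 + 5 = 5)
h = 12 (h = -4/(1/(-3)) = -4/(-1/3) = -4*(-3) = 12)
b(P) = 2*P*(7 + P) (b(P) = (7 + P)*(2*P) = 2*P*(7 + P))
(b(h)*W)*y = ((2*12*(7 + 12))*6)*5 = ((2*12*19)*6)*5 = (456*6)*5 = 2736*5 = 13680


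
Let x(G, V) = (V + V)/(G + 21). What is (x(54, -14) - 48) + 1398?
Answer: 101222/75 ≈ 1349.6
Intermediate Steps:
x(G, V) = 2*V/(21 + G) (x(G, V) = (2*V)/(21 + G) = 2*V/(21 + G))
(x(54, -14) - 48) + 1398 = (2*(-14)/(21 + 54) - 48) + 1398 = (2*(-14)/75 - 48) + 1398 = (2*(-14)*(1/75) - 48) + 1398 = (-28/75 - 48) + 1398 = -3628/75 + 1398 = 101222/75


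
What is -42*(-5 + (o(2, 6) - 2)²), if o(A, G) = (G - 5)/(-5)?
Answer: 168/25 ≈ 6.7200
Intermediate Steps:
o(A, G) = 1 - G/5 (o(A, G) = (-5 + G)*(-⅕) = 1 - G/5)
-42*(-5 + (o(2, 6) - 2)²) = -42*(-5 + ((1 - ⅕*6) - 2)²) = -42*(-5 + ((1 - 6/5) - 2)²) = -42*(-5 + (-⅕ - 2)²) = -42*(-5 + (-11/5)²) = -42*(-5 + 121/25) = -42*(-4/25) = 168/25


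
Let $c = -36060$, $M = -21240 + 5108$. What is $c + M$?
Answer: $-52192$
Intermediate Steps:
$M = -16132$
$c + M = -36060 - 16132 = -52192$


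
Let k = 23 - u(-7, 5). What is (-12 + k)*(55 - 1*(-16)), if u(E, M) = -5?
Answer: 1136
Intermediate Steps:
k = 28 (k = 23 - 1*(-5) = 23 + 5 = 28)
(-12 + k)*(55 - 1*(-16)) = (-12 + 28)*(55 - 1*(-16)) = 16*(55 + 16) = 16*71 = 1136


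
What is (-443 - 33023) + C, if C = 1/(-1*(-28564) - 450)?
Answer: -940863123/28114 ≈ -33466.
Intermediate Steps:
C = 1/28114 (C = 1/(28564 - 450) = 1/28114 ≈ 3.5569e-5)
(-443 - 33023) + C = (-443 - 33023) + 1/28114 = -33466 + 1/28114 = -940863123/28114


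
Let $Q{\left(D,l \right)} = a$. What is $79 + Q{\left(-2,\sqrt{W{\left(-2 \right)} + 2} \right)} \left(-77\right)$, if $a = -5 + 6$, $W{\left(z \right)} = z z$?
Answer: $2$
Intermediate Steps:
$W{\left(z \right)} = z^{2}$
$a = 1$
$Q{\left(D,l \right)} = 1$
$79 + Q{\left(-2,\sqrt{W{\left(-2 \right)} + 2} \right)} \left(-77\right) = 79 + 1 \left(-77\right) = 79 - 77 = 2$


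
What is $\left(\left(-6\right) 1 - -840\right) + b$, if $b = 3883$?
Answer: $4717$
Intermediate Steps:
$\left(\left(-6\right) 1 - -840\right) + b = \left(\left(-6\right) 1 - -840\right) + 3883 = \left(-6 + 840\right) + 3883 = 834 + 3883 = 4717$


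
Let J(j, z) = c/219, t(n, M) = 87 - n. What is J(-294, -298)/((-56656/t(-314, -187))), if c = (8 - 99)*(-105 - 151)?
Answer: -583856/775479 ≈ -0.75290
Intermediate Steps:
c = 23296 (c = -91*(-256) = 23296)
J(j, z) = 23296/219
J(-294, -298)/((-56656/t(-314, -187))) = 23296/(219*((-56656/(87 - 1*(-314))))) = 23296/(219*((-56656/(87 + 314)))) = 23296/(219*((-56656/401))) = 23296/(219*((-56656*1/401))) = 23296/(219*(-56656/401)) = (23296/219)*(-401/56656) = -583856/775479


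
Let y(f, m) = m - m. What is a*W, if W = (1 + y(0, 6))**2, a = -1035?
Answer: -1035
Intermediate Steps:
y(f, m) = 0
W = 1 (W = (1 + 0)**2 = 1**2 = 1)
a*W = -1035*1 = -1035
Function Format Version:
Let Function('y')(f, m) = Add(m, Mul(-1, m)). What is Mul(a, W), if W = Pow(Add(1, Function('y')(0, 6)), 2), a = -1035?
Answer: -1035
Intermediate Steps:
Function('y')(f, m) = 0
W = 1 (W = Pow(Add(1, 0), 2) = Pow(1, 2) = 1)
Mul(a, W) = Mul(-1035, 1) = -1035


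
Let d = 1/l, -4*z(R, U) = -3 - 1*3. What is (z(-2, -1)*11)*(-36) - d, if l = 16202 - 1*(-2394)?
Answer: -11046025/18596 ≈ -594.00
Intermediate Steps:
z(R, U) = 3/2 (z(R, U) = -(-3 - 1*3)/4 = -(-3 - 3)/4 = -¼*(-6) = 3/2)
l = 18596 (l = 16202 + 2394 = 18596)
d = 1/18596 ≈ 5.3775e-5
(z(-2, -1)*11)*(-36) - d = ((3/2)*11)*(-36) - 1*1/18596 = (33/2)*(-36) - 1/18596 = -594 - 1/18596 = -11046025/18596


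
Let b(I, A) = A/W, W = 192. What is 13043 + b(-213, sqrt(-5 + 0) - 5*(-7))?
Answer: 2504291/192 + I*sqrt(5)/192 ≈ 13043.0 + 0.011646*I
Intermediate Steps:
b(I, A) = A/192
13043 + b(-213, sqrt(-5 + 0) - 5*(-7)) = 13043 + (sqrt(-5 + 0) - 5*(-7))/192 = 13043 + (sqrt(-5) + 35)/192 = 13043 + (I*sqrt(5) + 35)/192 = 13043 + (35 + I*sqrt(5))/192 = 13043 + (35/192 + I*sqrt(5)/192) = 2504291/192 + I*sqrt(5)/192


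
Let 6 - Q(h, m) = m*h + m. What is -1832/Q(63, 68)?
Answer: 916/2173 ≈ 0.42154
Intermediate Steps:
Q(h, m) = 6 - m - h*m (Q(h, m) = 6 - (m*h + m) = 6 - (h*m + m) = 6 - (m + h*m) = 6 + (-m - h*m) = 6 - m - h*m)
-1832/Q(63, 68) = -1832/(6 - 1*68 - 1*63*68) = -1832/(6 - 68 - 4284) = -1832/(-4346) = -1832*(-1/4346) = 916/2173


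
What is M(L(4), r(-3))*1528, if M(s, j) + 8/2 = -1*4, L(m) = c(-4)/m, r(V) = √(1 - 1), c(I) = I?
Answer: -12224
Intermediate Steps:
r(V) = 0 (r(V) = √0 = 0)
L(m) = -4/m
M(s, j) = -8 (M(s, j) = -4 - 1*4 = -4 - 4 = -8)
M(L(4), r(-3))*1528 = -8*1528 = -12224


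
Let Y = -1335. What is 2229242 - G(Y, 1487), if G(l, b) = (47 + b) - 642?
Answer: 2228350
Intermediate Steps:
G(l, b) = -595 + b
2229242 - G(Y, 1487) = 2229242 - (-595 + 1487) = 2229242 - 1*892 = 2229242 - 892 = 2228350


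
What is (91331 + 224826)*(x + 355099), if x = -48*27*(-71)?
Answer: 141358537055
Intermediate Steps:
x = 92016 (x = -1296*(-71) = 92016)
(91331 + 224826)*(x + 355099) = (91331 + 224826)*(92016 + 355099) = 316157*447115 = 141358537055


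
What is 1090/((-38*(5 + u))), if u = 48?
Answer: -545/1007 ≈ -0.54121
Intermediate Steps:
1090/((-38*(5 + u))) = 1090/((-38*(5 + 48))) = 1090/((-38*53)) = 1090/(-2014) = 1090*(-1/2014) = -545/1007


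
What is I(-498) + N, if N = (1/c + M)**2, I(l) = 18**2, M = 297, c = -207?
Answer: 3793427560/42849 ≈ 88530.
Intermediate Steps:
I(l) = 324
N = 3779544484/42849 (N = (1/(-207) + 297)**2 = (-1/207 + 297)**2 = (61478/207)**2 = 3779544484/42849 ≈ 88206.)
I(-498) + N = 324 + 3779544484/42849 = 3793427560/42849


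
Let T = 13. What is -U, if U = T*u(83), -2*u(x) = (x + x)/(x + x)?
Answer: 13/2 ≈ 6.5000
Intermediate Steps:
u(x) = -½ (u(x) = -(x + x)/(2*(x + x)) = -2*x/(2*(2*x)) = -2*x*1/(2*x)/2 = -½*1 = -½)
U = -13/2 (U = 13*(-½) = -13/2 ≈ -6.5000)
-U = -1*(-13/2) = 13/2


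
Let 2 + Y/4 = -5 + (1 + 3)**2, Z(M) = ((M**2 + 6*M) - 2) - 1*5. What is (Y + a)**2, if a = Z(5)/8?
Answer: 1764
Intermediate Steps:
Z(M) = -7 + M**2 + 6*M (Z(M) = (-2 + M**2 + 6*M) - 5 = -7 + M**2 + 6*M)
Y = 36 (Y = -8 + 4*(-5 + (1 + 3)**2) = -8 + 4*(-5 + 4**2) = -8 + 4*(-5 + 16) = -8 + 4*11 = -8 + 44 = 36)
a = 6 (a = (-7 + 5**2 + 6*5)/8 = (-7 + 25 + 30)*(1/8) = 48*(1/8) = 6)
(Y + a)**2 = (36 + 6)**2 = 42**2 = 1764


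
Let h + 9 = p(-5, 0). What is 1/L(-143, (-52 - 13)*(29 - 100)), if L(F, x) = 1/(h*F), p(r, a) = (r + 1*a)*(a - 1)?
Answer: 572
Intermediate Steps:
p(r, a) = (-1 + a)*(a + r) (p(r, a) = (r + a)*(-1 + a) = (a + r)*(-1 + a) = (-1 + a)*(a + r))
h = -4 (h = -9 + (0² - 1*0 - 1*(-5) + 0*(-5)) = -9 + (0 + 0 + 5 + 0) = -9 + 5 = -4)
L(F, x) = -1/(4*F) (L(F, x) = 1/(-4*F) = -1/(4*F))
1/L(-143, (-52 - 13)*(29 - 100)) = 1/(-¼/(-143)) = 1/(-¼*(-1/143)) = 1/(1/572) = 572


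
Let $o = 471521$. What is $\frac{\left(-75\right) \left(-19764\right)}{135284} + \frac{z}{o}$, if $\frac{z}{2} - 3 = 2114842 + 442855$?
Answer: $\frac{347741837975}{15947311741} \approx 21.806$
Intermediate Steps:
$z = 5115400$ ($z = 6 + 2 \left(2114842 + 442855\right) = 6 + 2 \cdot 2557697 = 6 + 5115394 = 5115400$)
$\frac{\left(-75\right) \left(-19764\right)}{135284} + \frac{z}{o} = \frac{\left(-75\right) \left(-19764\right)}{135284} + \frac{5115400}{471521} = 1482300 \cdot \frac{1}{135284} + 5115400 \cdot \frac{1}{471521} = \frac{370575}{33821} + \frac{5115400}{471521} = \frac{347741837975}{15947311741}$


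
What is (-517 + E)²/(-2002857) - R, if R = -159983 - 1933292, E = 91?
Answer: 1397510101733/667619 ≈ 2.0933e+6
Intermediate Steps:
R = -2093275
(-517 + E)²/(-2002857) - R = (-517 + 91)²/(-2002857) - 1*(-2093275) = (-426)²*(-1/2002857) + 2093275 = 181476*(-1/2002857) + 2093275 = -60492/667619 + 2093275 = 1397510101733/667619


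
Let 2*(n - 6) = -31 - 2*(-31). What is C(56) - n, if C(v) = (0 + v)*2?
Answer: 181/2 ≈ 90.500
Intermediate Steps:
n = 43/2 (n = 6 + (-31 - 2*(-31))/2 = 6 + (-31 + 62)/2 = 6 + (½)*31 = 6 + 31/2 = 43/2 ≈ 21.500)
C(v) = 2*v (C(v) = v*2 = 2*v)
C(56) - n = 2*56 - 1*43/2 = 112 - 43/2 = 181/2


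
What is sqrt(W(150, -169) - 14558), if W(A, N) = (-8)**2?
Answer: I*sqrt(14494) ≈ 120.39*I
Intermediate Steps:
W(A, N) = 64
sqrt(W(150, -169) - 14558) = sqrt(64 - 14558) = sqrt(-14494) = I*sqrt(14494)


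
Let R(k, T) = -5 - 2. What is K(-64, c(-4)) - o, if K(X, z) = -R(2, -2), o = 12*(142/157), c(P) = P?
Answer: -605/157 ≈ -3.8535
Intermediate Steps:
R(k, T) = -7
o = 1704/157 (o = 12*(142*(1/157)) = 12*(142/157) = 1704/157 ≈ 10.854)
K(X, z) = 7 (K(X, z) = -1*(-7) = 7)
K(-64, c(-4)) - o = 7 - 1*1704/157 = 7 - 1704/157 = -605/157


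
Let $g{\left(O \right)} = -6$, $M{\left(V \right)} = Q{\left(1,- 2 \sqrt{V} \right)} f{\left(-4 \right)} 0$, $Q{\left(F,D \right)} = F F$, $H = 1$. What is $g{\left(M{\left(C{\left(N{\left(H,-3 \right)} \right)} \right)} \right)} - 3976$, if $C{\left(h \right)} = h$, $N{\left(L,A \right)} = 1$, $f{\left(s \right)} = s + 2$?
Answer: $-3982$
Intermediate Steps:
$f{\left(s \right)} = 2 + s$
$Q{\left(F,D \right)} = F^{2}$
$M{\left(V \right)} = 0$ ($M{\left(V \right)} = 1^{2} \left(2 - 4\right) 0 = 1 \left(-2\right) 0 = \left(-2\right) 0 = 0$)
$g{\left(M{\left(C{\left(N{\left(H,-3 \right)} \right)} \right)} \right)} - 3976 = -6 - 3976 = -3982$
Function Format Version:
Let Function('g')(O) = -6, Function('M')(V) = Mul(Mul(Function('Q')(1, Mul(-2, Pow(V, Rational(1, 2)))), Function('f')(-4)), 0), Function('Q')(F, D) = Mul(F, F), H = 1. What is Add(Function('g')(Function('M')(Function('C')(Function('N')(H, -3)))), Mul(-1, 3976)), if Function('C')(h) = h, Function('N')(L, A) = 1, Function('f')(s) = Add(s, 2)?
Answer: -3982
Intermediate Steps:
Function('f')(s) = Add(2, s)
Function('Q')(F, D) = Pow(F, 2)
Function('M')(V) = 0 (Function('M')(V) = Mul(Mul(Pow(1, 2), Add(2, -4)), 0) = Mul(Mul(1, -2), 0) = Mul(-2, 0) = 0)
Add(Function('g')(Function('M')(Function('C')(Function('N')(H, -3)))), Mul(-1, 3976)) = Add(-6, Mul(-1, 3976)) = Add(-6, -3976) = -3982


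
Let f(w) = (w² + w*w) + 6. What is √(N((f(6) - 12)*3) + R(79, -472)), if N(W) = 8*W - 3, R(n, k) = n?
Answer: 2*√415 ≈ 40.743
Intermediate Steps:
f(w) = 6 + 2*w² (f(w) = (w² + w²) + 6 = 2*w² + 6 = 6 + 2*w²)
N(W) = -3 + 8*W
√(N((f(6) - 12)*3) + R(79, -472)) = √((-3 + 8*(((6 + 2*6²) - 12)*3)) + 79) = √((-3 + 8*(((6 + 2*36) - 12)*3)) + 79) = √((-3 + 8*(((6 + 72) - 12)*3)) + 79) = √((-3 + 8*((78 - 12)*3)) + 79) = √((-3 + 8*(66*3)) + 79) = √((-3 + 8*198) + 79) = √((-3 + 1584) + 79) = √(1581 + 79) = √1660 = 2*√415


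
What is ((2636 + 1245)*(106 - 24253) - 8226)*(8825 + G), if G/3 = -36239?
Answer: 9362151244836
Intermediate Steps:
G = -108717 (G = 3*(-36239) = -108717)
((2636 + 1245)*(106 - 24253) - 8226)*(8825 + G) = ((2636 + 1245)*(106 - 24253) - 8226)*(8825 - 108717) = (3881*(-24147) - 8226)*(-99892) = (-93714507 - 8226)*(-99892) = -93722733*(-99892) = 9362151244836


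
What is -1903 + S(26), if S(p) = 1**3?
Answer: -1902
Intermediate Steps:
S(p) = 1
-1903 + S(26) = -1903 + 1 = -1902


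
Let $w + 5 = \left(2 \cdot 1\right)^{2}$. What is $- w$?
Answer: $1$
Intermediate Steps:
$w = -1$ ($w = -5 + \left(2 \cdot 1\right)^{2} = -5 + 2^{2} = -5 + 4 = -1$)
$- w = \left(-1\right) \left(-1\right) = 1$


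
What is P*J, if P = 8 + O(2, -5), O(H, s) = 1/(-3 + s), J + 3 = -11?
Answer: -441/4 ≈ -110.25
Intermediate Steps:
J = -14 (J = -3 - 11 = -14)
P = 63/8 (P = 8 + 1/(-3 - 5) = 8 + 1/(-8) = 8 - 1/8 = 63/8 ≈ 7.8750)
P*J = (63/8)*(-14) = -441/4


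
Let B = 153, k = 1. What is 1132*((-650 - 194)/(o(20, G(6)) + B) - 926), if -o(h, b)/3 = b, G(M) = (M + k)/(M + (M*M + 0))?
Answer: -321621576/305 ≈ -1.0545e+6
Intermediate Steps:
G(M) = (1 + M)/(M + M²) (G(M) = (M + 1)/(M + (M*M + 0)) = (1 + M)/(M + (M² + 0)) = (1 + M)/(M + M²))
o(h, b) = -3*b
1132*((-650 - 194)/(o(20, G(6)) + B) - 926) = 1132*((-650 - 194)/(-3/6 + 153) - 926) = 1132*(-844/(-3*⅙ + 153) - 926) = 1132*(-844/(-½ + 153) - 926) = 1132*(-844/305/2 - 926) = 1132*(-844*2/305 - 926) = 1132*(-1688/305 - 926) = 1132*(-284118/305) = -321621576/305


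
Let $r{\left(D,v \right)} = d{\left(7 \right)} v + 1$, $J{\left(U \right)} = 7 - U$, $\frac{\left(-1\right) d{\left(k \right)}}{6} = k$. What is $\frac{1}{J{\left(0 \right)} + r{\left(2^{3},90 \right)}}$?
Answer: $- \frac{1}{3772} \approx -0.00026511$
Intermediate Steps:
$d{\left(k \right)} = - 6 k$
$r{\left(D,v \right)} = 1 - 42 v$ ($r{\left(D,v \right)} = \left(-6\right) 7 v + 1 = - 42 v + 1 = 1 - 42 v$)
$\frac{1}{J{\left(0 \right)} + r{\left(2^{3},90 \right)}} = \frac{1}{\left(7 - 0\right) + \left(1 - 3780\right)} = \frac{1}{\left(7 + 0\right) + \left(1 - 3780\right)} = \frac{1}{7 - 3779} = \frac{1}{-3772} = - \frac{1}{3772}$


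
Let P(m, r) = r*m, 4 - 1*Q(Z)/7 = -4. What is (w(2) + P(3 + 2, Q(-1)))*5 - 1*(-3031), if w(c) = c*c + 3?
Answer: 4466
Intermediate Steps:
Q(Z) = 56 (Q(Z) = 28 - 7*(-4) = 28 + 28 = 56)
P(m, r) = m*r
w(c) = 3 + c² (w(c) = c² + 3 = 3 + c²)
(w(2) + P(3 + 2, Q(-1)))*5 - 1*(-3031) = ((3 + 2²) + (3 + 2)*56)*5 - 1*(-3031) = ((3 + 4) + 5*56)*5 + 3031 = (7 + 280)*5 + 3031 = 287*5 + 3031 = 1435 + 3031 = 4466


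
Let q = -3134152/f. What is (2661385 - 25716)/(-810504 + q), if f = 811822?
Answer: -1069847039459/328994056220 ≈ -3.2519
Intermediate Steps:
q = -1567076/405911 (q = -3134152/811822 = -3134152*1/811822 = -1567076/405911 ≈ -3.8606)
(2661385 - 25716)/(-810504 + q) = (2661385 - 25716)/(-810504 - 1567076/405911) = 2635669/(-328994056220/405911) = 2635669*(-405911/328994056220) = -1069847039459/328994056220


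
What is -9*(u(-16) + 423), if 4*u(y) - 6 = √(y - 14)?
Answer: -7641/2 - 9*I*√30/4 ≈ -3820.5 - 12.324*I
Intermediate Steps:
u(y) = 3/2 + √(-14 + y)/4 (u(y) = 3/2 + √(y - 14)/4 = 3/2 + √(-14 + y)/4)
-9*(u(-16) + 423) = -9*((3/2 + √(-14 - 16)/4) + 423) = -9*((3/2 + √(-30)/4) + 423) = -9*((3/2 + (I*√30)/4) + 423) = -9*((3/2 + I*√30/4) + 423) = -9*(849/2 + I*√30/4) = -7641/2 - 9*I*√30/4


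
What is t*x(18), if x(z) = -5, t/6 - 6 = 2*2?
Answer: -300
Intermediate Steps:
t = 60 (t = 36 + 6*(2*2) = 36 + 6*4 = 36 + 24 = 60)
t*x(18) = 60*(-5) = -300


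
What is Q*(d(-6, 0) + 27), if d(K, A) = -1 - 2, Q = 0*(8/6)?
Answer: 0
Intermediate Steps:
Q = 0 (Q = 0*(8*(⅙)) = 0*(4/3) = 0)
d(K, A) = -3
Q*(d(-6, 0) + 27) = 0*(-3 + 27) = 0*24 = 0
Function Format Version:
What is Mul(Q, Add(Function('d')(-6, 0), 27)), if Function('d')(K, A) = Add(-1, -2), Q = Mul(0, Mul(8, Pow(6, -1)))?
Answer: 0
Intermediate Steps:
Q = 0 (Q = Mul(0, Mul(8, Rational(1, 6))) = Mul(0, Rational(4, 3)) = 0)
Function('d')(K, A) = -3
Mul(Q, Add(Function('d')(-6, 0), 27)) = Mul(0, Add(-3, 27)) = Mul(0, 24) = 0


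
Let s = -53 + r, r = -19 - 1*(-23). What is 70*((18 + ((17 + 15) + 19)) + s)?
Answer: 1400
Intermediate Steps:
r = 4 (r = -19 + 23 = 4)
s = -49 (s = -53 + 4 = -49)
70*((18 + ((17 + 15) + 19)) + s) = 70*((18 + ((17 + 15) + 19)) - 49) = 70*((18 + (32 + 19)) - 49) = 70*((18 + 51) - 49) = 70*(69 - 49) = 70*20 = 1400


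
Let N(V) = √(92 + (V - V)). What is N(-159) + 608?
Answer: 608 + 2*√23 ≈ 617.59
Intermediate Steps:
N(V) = 2*√23 (N(V) = √(92 + 0) = √92 = 2*√23)
N(-159) + 608 = 2*√23 + 608 = 608 + 2*√23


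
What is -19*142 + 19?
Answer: -2679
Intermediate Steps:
-19*142 + 19 = -2698 + 19 = -2679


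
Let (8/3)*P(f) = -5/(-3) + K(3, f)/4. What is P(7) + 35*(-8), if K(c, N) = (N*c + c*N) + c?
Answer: -8805/32 ≈ -275.16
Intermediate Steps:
K(c, N) = c + 2*N*c (K(c, N) = (N*c + N*c) + c = 2*N*c + c = c + 2*N*c)
P(f) = 29/32 + 9*f/16 (P(f) = 3*(-5/(-3) + (3*(1 + 2*f))/4)/8 = 3*(-5*(-⅓) + (3 + 6*f)*(¼))/8 = 3*(5/3 + (¾ + 3*f/2))/8 = 3*(29/12 + 3*f/2)/8 = 29/32 + 9*f/16)
P(7) + 35*(-8) = (29/32 + (9/16)*7) + 35*(-8) = (29/32 + 63/16) - 280 = 155/32 - 280 = -8805/32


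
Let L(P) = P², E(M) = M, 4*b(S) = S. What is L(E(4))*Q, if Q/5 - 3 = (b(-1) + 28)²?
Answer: 61845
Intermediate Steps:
b(S) = S/4
Q = 61845/16 (Q = 15 + 5*((¼)*(-1) + 28)² = 15 + 5*(-¼ + 28)² = 15 + 5*(111/4)² = 15 + 5*(12321/16) = 15 + 61605/16 = 61845/16 ≈ 3865.3)
L(E(4))*Q = 4²*(61845/16) = 16*(61845/16) = 61845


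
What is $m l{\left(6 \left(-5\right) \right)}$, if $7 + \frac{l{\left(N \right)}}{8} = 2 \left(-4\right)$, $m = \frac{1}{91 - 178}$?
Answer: $\frac{40}{29} \approx 1.3793$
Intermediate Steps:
$m = - \frac{1}{87}$ ($m = \frac{1}{-87} = - \frac{1}{87} \approx -0.011494$)
$l{\left(N \right)} = -120$ ($l{\left(N \right)} = -56 + 8 \cdot 2 \left(-4\right) = -56 + 8 \left(-8\right) = -56 - 64 = -120$)
$m l{\left(6 \left(-5\right) \right)} = \left(- \frac{1}{87}\right) \left(-120\right) = \frac{40}{29}$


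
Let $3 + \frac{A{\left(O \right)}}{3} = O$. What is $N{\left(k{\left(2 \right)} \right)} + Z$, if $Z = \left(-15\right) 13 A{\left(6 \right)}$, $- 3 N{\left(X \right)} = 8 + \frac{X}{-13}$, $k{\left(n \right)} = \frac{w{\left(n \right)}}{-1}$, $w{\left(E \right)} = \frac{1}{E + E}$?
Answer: $- \frac{91399}{52} \approx -1757.7$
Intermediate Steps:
$w{\left(E \right)} = \frac{1}{2 E}$
$A{\left(O \right)} = -9 + 3 O$
$k{\left(n \right)} = - \frac{1}{2 n}$ ($k{\left(n \right)} = \frac{\frac{1}{2} \frac{1}{n}}{-1} = \frac{1}{2 n} \left(-1\right) = - \frac{1}{2 n}$)
$N{\left(X \right)} = - \frac{8}{3} + \frac{X}{39}$ ($N{\left(X \right)} = - \frac{8 + \frac{X}{-13}}{3} = - \frac{8 + X \left(- \frac{1}{13}\right)}{3} = - \frac{8 - \frac{X}{13}}{3} = - \frac{8}{3} + \frac{X}{39}$)
$Z = -1755$ ($Z = \left(-15\right) 13 \left(-9 + 3 \cdot 6\right) = - 195 \left(-9 + 18\right) = \left(-195\right) 9 = -1755$)
$N{\left(k{\left(2 \right)} \right)} + Z = \left(- \frac{8}{3} + \frac{\left(- \frac{1}{2}\right) \frac{1}{2}}{39}\right) - 1755 = \left(- \frac{8}{3} + \frac{1}{39} \left(- \frac{1}{4}\right)\right) - 1755 = \left(- \frac{8}{3} - \frac{1}{156}\right) - 1755 = - \frac{139}{52} - 1755 = - \frac{91399}{52}$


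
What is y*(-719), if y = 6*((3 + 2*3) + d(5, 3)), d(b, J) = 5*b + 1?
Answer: -150990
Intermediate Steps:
d(b, J) = 1 + 5*b
y = 210 (y = 6*((3 + 2*3) + (1 + 5*5)) = 6*((3 + 6) + (1 + 25)) = 6*(9 + 26) = 6*35 = 210)
y*(-719) = 210*(-719) = -150990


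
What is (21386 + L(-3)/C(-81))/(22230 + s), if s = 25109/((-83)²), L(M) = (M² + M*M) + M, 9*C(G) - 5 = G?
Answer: 11196009689/11640736004 ≈ 0.96180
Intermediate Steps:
C(G) = 5/9 + G/9
L(M) = M + 2*M² (L(M) = (M² + M²) + M = 2*M² + M = M + 2*M²)
s = 25109/6889 ≈ 3.6448
(21386 + L(-3)/C(-81))/(22230 + s) = (21386 + (-3*(1 + 2*(-3)))/(5/9 + (⅑)*(-81)))/(22230 + 25109/6889) = (21386 + (-3*(1 - 6))/(5/9 - 9))/(153167579/6889) = (21386 + (-3*(-5))/(-76/9))*(6889/153167579) = (21386 + 15*(-9/76))*(6889/153167579) = (21386 - 135/76)*(6889/153167579) = (1625201/76)*(6889/153167579) = 11196009689/11640736004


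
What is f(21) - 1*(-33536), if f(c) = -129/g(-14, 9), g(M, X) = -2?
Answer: 67201/2 ≈ 33601.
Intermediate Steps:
f(c) = 129/2 (f(c) = -129/(-2) = -129*(-1/2) = 129/2)
f(21) - 1*(-33536) = 129/2 - 1*(-33536) = 129/2 + 33536 = 67201/2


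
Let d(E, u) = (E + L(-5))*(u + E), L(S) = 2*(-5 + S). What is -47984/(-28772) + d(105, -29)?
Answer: 46478776/7193 ≈ 6461.7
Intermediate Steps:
L(S) = -10 + 2*S
d(E, u) = (-20 + E)*(E + u) (d(E, u) = (E + (-10 + 2*(-5)))*(u + E) = (E + (-10 - 10))*(E + u) = (E - 20)*(E + u) = (-20 + E)*(E + u))
-47984/(-28772) + d(105, -29) = -47984/(-28772) + (105² - 20*105 - 20*(-29) + 105*(-29)) = -47984*(-1/28772) + (11025 - 2100 + 580 - 3045) = 11996/7193 + 6460 = 46478776/7193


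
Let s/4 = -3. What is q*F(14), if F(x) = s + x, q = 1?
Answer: 2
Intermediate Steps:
s = -12 (s = 4*(-3) = -12)
F(x) = -12 + x
q*F(14) = 1*(-12 + 14) = 1*2 = 2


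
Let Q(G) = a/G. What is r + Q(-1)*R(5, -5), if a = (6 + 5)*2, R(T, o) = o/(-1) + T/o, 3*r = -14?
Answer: -278/3 ≈ -92.667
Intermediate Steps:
r = -14/3 (r = (⅓)*(-14) = -14/3 ≈ -4.6667)
R(T, o) = -o + T/o (R(T, o) = o*(-1) + T/o = -o + T/o)
a = 22 (a = 11*2 = 22)
Q(G) = 22/G
r + Q(-1)*R(5, -5) = -14/3 + (22/(-1))*(-1*(-5) + 5/(-5)) = -14/3 + (22*(-1))*(5 + 5*(-⅕)) = -14/3 - 22*(5 - 1) = -14/3 - 22*4 = -14/3 - 88 = -278/3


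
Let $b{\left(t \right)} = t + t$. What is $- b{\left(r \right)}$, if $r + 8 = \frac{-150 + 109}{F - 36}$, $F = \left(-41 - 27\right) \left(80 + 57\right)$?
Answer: $\frac{74775}{4676} \approx 15.991$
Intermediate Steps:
$F = -9316$ ($F = \left(-68\right) 137 = -9316$)
$r = - \frac{74775}{9352}$ ($r = -8 + \frac{-150 + 109}{-9316 - 36} = -8 - \frac{41}{-9352} = -8 - - \frac{41}{9352} = -8 + \frac{41}{9352} = - \frac{74775}{9352} \approx -7.9956$)
$b{\left(t \right)} = 2 t$
$- b{\left(r \right)} = - \frac{2 \left(-74775\right)}{9352} = \left(-1\right) \left(- \frac{74775}{4676}\right) = \frac{74775}{4676}$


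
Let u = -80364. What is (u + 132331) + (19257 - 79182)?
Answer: -7958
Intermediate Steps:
(u + 132331) + (19257 - 79182) = (-80364 + 132331) + (19257 - 79182) = 51967 - 59925 = -7958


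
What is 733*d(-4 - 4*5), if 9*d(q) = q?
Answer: -5864/3 ≈ -1954.7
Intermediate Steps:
d(q) = q/9
733*d(-4 - 4*5) = 733*((-4 - 4*5)/9) = 733*((-4 - 20)/9) = 733*((⅑)*(-24)) = 733*(-8/3) = -5864/3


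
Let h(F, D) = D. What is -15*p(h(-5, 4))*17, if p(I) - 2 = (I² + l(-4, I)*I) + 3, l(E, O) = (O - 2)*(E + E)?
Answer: 10965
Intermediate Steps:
l(E, O) = 2*E*(-2 + O) (l(E, O) = (-2 + O)*(2*E) = 2*E*(-2 + O))
p(I) = 5 + I² + I*(16 - 8*I) (p(I) = 2 + ((I² + (2*(-4)*(-2 + I))*I) + 3) = 2 + ((I² + (16 - 8*I)*I) + 3) = 2 + ((I² + I*(16 - 8*I)) + 3) = 2 + (3 + I² + I*(16 - 8*I)) = 5 + I² + I*(16 - 8*I))
-15*p(h(-5, 4))*17 = -15*(5 - 7*4² + 16*4)*17 = -15*(5 - 7*16 + 64)*17 = -15*(5 - 112 + 64)*17 = -15*(-43)*17 = 645*17 = 10965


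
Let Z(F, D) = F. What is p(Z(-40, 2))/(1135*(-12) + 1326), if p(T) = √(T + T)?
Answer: -2*I*√5/6147 ≈ -0.00072753*I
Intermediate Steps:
p(T) = √2*√T (p(T) = √(2*T) = √2*√T)
p(Z(-40, 2))/(1135*(-12) + 1326) = (√2*√(-40))/(1135*(-12) + 1326) = (√2*(2*I*√10))/(-13620 + 1326) = (4*I*√5)/(-12294) = (4*I*√5)*(-1/12294) = -2*I*√5/6147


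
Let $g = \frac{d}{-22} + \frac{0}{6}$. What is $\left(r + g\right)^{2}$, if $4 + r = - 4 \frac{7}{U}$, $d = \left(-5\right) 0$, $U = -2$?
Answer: $100$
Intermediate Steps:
$d = 0$
$g = 0$ ($g = \frac{0}{-22} + \frac{0}{6} = 0 \left(- \frac{1}{22}\right) + 0 \cdot \frac{1}{6} = 0 + 0 = 0$)
$r = 10$ ($r = -4 - 4 \frac{7}{-2} = -4 - 4 \cdot 7 \left(- \frac{1}{2}\right) = -4 - -14 = -4 + 14 = 10$)
$\left(r + g\right)^{2} = \left(10 + 0\right)^{2} = 10^{2} = 100$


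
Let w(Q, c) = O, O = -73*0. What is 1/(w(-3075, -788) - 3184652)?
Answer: -1/3184652 ≈ -3.1401e-7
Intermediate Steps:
O = 0
w(Q, c) = 0
1/(w(-3075, -788) - 3184652) = 1/(0 - 3184652) = 1/(-3184652) = -1/3184652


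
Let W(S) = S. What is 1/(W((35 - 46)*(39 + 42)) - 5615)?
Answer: -1/6506 ≈ -0.00015370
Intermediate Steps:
1/(W((35 - 46)*(39 + 42)) - 5615) = 1/((35 - 46)*(39 + 42) - 5615) = 1/(-11*81 - 5615) = 1/(-891 - 5615) = 1/(-6506) = -1/6506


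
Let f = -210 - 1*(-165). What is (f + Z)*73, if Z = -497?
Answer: -39566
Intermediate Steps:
f = -45 (f = -210 + 165 = -45)
(f + Z)*73 = (-45 - 497)*73 = -542*73 = -39566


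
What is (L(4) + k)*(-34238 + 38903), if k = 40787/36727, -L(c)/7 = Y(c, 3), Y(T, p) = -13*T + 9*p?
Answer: 30173275980/36727 ≈ 8.2156e+5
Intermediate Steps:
L(c) = -189 + 91*c (L(c) = -7*(-13*c + 9*3) = -7*(-13*c + 27) = -7*(27 - 13*c) = -189 + 91*c)
k = 40787/36727 (k = 40787*(1/36727) = 40787/36727 ≈ 1.1105)
(L(4) + k)*(-34238 + 38903) = ((-189 + 91*4) + 40787/36727)*(-34238 + 38903) = ((-189 + 364) + 40787/36727)*4665 = (175 + 40787/36727)*4665 = (6468012/36727)*4665 = 30173275980/36727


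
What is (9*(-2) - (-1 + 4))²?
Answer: 441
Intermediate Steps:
(9*(-2) - (-1 + 4))² = (-18 - 1*3)² = (-18 - 3)² = (-21)² = 441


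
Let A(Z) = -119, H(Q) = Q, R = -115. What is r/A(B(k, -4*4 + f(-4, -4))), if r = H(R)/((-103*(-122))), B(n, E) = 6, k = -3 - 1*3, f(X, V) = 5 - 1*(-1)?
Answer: 115/1495354 ≈ 7.6905e-5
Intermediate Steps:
f(X, V) = 6 (f(X, V) = 5 + 1 = 6)
k = -6 (k = -3 - 3 = -6)
r = -115/12566 (r = -115/((-103*(-122))) = -115/12566 ≈ -0.0091517)
r/A(B(k, -4*4 + f(-4, -4))) = -115/12566/(-119) = -115/12566*(-1/119) = 115/1495354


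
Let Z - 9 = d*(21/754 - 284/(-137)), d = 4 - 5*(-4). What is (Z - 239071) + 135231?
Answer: -5360163163/51649 ≈ -1.0378e+5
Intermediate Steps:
d = 24 (d = 4 + 20 = 24)
Z = 3068997/51649 (Z = 9 + 24*(21/754 - 284/(-137)) = 9 + 24*(21*(1/754) - 284*(-1/137)) = 9 + 24*(21/754 + 284/137) = 9 + 24*(217013/103298) = 9 + 2604156/51649 = 3068997/51649 ≈ 59.420)
(Z - 239071) + 135231 = (3068997/51649 - 239071) + 135231 = -12344709082/51649 + 135231 = -5360163163/51649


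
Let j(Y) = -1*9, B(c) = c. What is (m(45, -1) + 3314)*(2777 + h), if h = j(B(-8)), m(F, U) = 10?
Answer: 9200832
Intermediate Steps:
j(Y) = -9
h = -9
(m(45, -1) + 3314)*(2777 + h) = (10 + 3314)*(2777 - 9) = 3324*2768 = 9200832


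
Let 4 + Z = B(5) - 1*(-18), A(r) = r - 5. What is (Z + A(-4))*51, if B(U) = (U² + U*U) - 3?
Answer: 2652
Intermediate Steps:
B(U) = -3 + 2*U² (B(U) = (U² + U²) - 3 = 2*U² - 3 = -3 + 2*U²)
A(r) = -5 + r
Z = 61 (Z = -4 + ((-3 + 2*5²) - 1*(-18)) = -4 + ((-3 + 2*25) + 18) = -4 + ((-3 + 50) + 18) = -4 + (47 + 18) = -4 + 65 = 61)
(Z + A(-4))*51 = (61 + (-5 - 4))*51 = (61 - 9)*51 = 52*51 = 2652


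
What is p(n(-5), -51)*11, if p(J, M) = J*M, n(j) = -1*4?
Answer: 2244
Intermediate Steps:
n(j) = -4
p(n(-5), -51)*11 = -4*(-51)*11 = 204*11 = 2244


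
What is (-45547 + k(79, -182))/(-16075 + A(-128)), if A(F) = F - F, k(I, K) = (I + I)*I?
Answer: 6613/3215 ≈ 2.0569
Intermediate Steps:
k(I, K) = 2*I² (k(I, K) = (2*I)*I = 2*I²)
A(F) = 0
(-45547 + k(79, -182))/(-16075 + A(-128)) = (-45547 + 2*79²)/(-16075 + 0) = (-45547 + 2*6241)/(-16075) = (-45547 + 12482)*(-1/16075) = -33065*(-1/16075) = 6613/3215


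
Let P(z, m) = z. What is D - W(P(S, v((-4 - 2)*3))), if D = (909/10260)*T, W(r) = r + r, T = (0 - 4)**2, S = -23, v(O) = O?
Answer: 13514/285 ≈ 47.418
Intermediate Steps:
T = 16 (T = (-4)**2 = 16)
W(r) = 2*r
D = 404/285 (D = (909/10260)*16 = (909*(1/10260))*16 = (101/1140)*16 = 404/285 ≈ 1.4175)
D - W(P(S, v((-4 - 2)*3))) = 404/285 - 2*(-23) = 404/285 - 1*(-46) = 404/285 + 46 = 13514/285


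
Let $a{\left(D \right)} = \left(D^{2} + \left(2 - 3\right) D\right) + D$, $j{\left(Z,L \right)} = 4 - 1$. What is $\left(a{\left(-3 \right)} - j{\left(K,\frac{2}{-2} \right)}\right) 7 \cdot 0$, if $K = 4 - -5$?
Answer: $0$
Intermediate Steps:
$K = 9$ ($K = 4 + 5 = 9$)
$j{\left(Z,L \right)} = 3$
$a{\left(D \right)} = D^{2}$ ($a{\left(D \right)} = \left(D^{2} - D\right) + D = D^{2}$)
$\left(a{\left(-3 \right)} - j{\left(K,\frac{2}{-2} \right)}\right) 7 \cdot 0 = \left(\left(-3\right)^{2} - 3\right) 7 \cdot 0 = \left(9 - 3\right) 7 \cdot 0 = 6 \cdot 7 \cdot 0 = 42 \cdot 0 = 0$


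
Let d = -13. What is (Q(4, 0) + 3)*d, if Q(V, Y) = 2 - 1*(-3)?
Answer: -104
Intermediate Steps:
Q(V, Y) = 5 (Q(V, Y) = 2 + 3 = 5)
(Q(4, 0) + 3)*d = (5 + 3)*(-13) = 8*(-13) = -104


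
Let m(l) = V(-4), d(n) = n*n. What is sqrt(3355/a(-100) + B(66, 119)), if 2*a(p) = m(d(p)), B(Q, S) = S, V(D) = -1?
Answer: 13*I*sqrt(39) ≈ 81.185*I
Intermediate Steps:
d(n) = n**2
m(l) = -1
a(p) = -1/2 (a(p) = (1/2)*(-1) = -1/2)
sqrt(3355/a(-100) + B(66, 119)) = sqrt(3355/(-1/2) + 119) = sqrt(3355*(-2) + 119) = sqrt(-6710 + 119) = sqrt(-6591) = 13*I*sqrt(39)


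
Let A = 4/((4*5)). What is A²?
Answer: 1/25 ≈ 0.040000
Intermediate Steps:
A = ⅕ (A = 4/20 = 4*(1/20) = ⅕ ≈ 0.20000)
A² = (⅕)² = 1/25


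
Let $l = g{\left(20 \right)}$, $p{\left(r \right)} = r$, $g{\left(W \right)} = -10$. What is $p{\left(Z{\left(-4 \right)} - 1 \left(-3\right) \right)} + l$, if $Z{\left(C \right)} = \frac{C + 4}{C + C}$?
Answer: $-7$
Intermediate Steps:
$Z{\left(C \right)} = \frac{4 + C}{2 C}$
$l = -10$
$p{\left(Z{\left(-4 \right)} - 1 \left(-3\right) \right)} + l = \left(\frac{4 - 4}{2 \left(-4\right)} - 1 \left(-3\right)\right) - 10 = \left(\frac{1}{2} \left(- \frac{1}{4}\right) 0 - -3\right) - 10 = \left(0 + 3\right) - 10 = 3 - 10 = -7$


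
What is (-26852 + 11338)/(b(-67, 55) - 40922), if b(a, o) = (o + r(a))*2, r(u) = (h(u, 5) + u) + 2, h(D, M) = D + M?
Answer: 7757/20533 ≈ 0.37778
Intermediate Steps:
r(u) = 7 + 2*u (r(u) = ((u + 5) + u) + 2 = ((5 + u) + u) + 2 = (5 + 2*u) + 2 = 7 + 2*u)
b(a, o) = 14 + 2*o + 4*a (b(a, o) = (o + (7 + 2*a))*2 = (7 + o + 2*a)*2 = 14 + 2*o + 4*a)
(-26852 + 11338)/(b(-67, 55) - 40922) = (-26852 + 11338)/((14 + 2*55 + 4*(-67)) - 40922) = -15514/((14 + 110 - 268) - 40922) = -15514/(-144 - 40922) = -15514/(-41066) = -15514*(-1/41066) = 7757/20533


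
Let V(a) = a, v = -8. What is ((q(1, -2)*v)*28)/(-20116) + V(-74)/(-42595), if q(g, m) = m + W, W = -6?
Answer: -18710414/214210255 ≈ -0.087346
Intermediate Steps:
q(g, m) = -6 + m (q(g, m) = m - 6 = -6 + m)
((q(1, -2)*v)*28)/(-20116) + V(-74)/(-42595) = (((-6 - 2)*(-8))*28)/(-20116) - 74/(-42595) = (-8*(-8)*28)*(-1/20116) - 74*(-1/42595) = (64*28)*(-1/20116) + 74/42595 = 1792*(-1/20116) + 74/42595 = -448/5029 + 74/42595 = -18710414/214210255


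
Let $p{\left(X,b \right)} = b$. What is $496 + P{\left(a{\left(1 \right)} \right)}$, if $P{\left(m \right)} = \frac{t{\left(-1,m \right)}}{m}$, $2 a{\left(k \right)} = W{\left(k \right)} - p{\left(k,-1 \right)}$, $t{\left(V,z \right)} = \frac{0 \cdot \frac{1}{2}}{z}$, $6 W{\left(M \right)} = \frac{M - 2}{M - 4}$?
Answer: $496$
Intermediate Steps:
$W{\left(M \right)} = \frac{-2 + M}{6 \left(-4 + M\right)}$ ($W{\left(M \right)} = \frac{\left(M - 2\right) \frac{1}{M - 4}}{6} = \frac{\left(-2 + M\right) \frac{1}{-4 + M}}{6} = \frac{\frac{1}{-4 + M} \left(-2 + M\right)}{6} = \frac{-2 + M}{6 \left(-4 + M\right)}$)
$t{\left(V,z \right)} = 0$ ($t{\left(V,z \right)} = \frac{0 \cdot \frac{1}{2}}{z} = \frac{0}{z} = 0$)
$a{\left(k \right)} = \frac{1}{2} + \frac{-2 + k}{12 \left(-4 + k\right)}$ ($a{\left(k \right)} = \frac{\frac{-2 + k}{6 \left(-4 + k\right)} - -1}{2} = \frac{\frac{-2 + k}{6 \left(-4 + k\right)} + 1}{2} = \frac{1 + \frac{-2 + k}{6 \left(-4 + k\right)}}{2} = \frac{1}{2} + \frac{-2 + k}{12 \left(-4 + k\right)}$)
$P{\left(m \right)} = 0$ ($P{\left(m \right)} = \frac{0}{m} = 0$)
$496 + P{\left(a{\left(1 \right)} \right)} = 496 + 0 = 496$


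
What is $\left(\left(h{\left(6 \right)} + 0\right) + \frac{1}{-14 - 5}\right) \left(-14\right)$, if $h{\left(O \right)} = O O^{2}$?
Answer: $- \frac{57442}{19} \approx -3023.3$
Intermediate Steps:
$h{\left(O \right)} = O^{3}$
$\left(\left(h{\left(6 \right)} + 0\right) + \frac{1}{-14 - 5}\right) \left(-14\right) = \left(\left(6^{3} + 0\right) + \frac{1}{-14 - 5}\right) \left(-14\right) = \left(\left(216 + 0\right) + \frac{1}{-19}\right) \left(-14\right) = \left(216 - \frac{1}{19}\right) \left(-14\right) = \frac{4103}{19} \left(-14\right) = - \frac{57442}{19}$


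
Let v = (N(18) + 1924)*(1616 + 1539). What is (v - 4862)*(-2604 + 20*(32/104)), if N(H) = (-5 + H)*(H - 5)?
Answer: -17142025532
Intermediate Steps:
N(H) = (-5 + H)² (N(H) = (-5 + H)*(-5 + H) = (-5 + H)²)
v = 6603415 (v = ((-5 + 18)² + 1924)*(1616 + 1539) = (13² + 1924)*3155 = (169 + 1924)*3155 = 2093*3155 = 6603415)
(v - 4862)*(-2604 + 20*(32/104)) = (6603415 - 4862)*(-2604 + 20*(32/104)) = 6598553*(-2604 + 20*(32*(1/104))) = 6598553*(-2604 + 20*(4/13)) = 6598553*(-2604 + 80/13) = 6598553*(-33772/13) = -17142025532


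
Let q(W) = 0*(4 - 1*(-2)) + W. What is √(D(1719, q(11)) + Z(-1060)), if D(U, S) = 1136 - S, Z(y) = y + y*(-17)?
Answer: √18085 ≈ 134.48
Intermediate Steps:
Z(y) = -16*y (Z(y) = y - 17*y = -16*y)
q(W) = W (q(W) = 0*(4 + 2) + W = 0*6 + W = 0 + W = W)
√(D(1719, q(11)) + Z(-1060)) = √((1136 - 1*11) - 16*(-1060)) = √((1136 - 11) + 16960) = √(1125 + 16960) = √18085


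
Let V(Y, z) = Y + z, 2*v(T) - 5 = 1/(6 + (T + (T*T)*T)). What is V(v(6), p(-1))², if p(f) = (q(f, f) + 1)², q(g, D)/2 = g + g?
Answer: 27510025/207936 ≈ 132.30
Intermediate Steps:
q(g, D) = 4*g (q(g, D) = 2*(g + g) = 2*(2*g) = 4*g)
v(T) = 5/2 + 1/(2*(6 + T + T³)) (v(T) = 5/2 + 1/(2*(6 + (T + (T*T)*T))) = 5/2 + 1/(2*(6 + (T + T²*T))) = 5/2 + 1/(2*(6 + (T + T³))) = 5/2 + 1/(2*(6 + T + T³)))
p(f) = (1 + 4*f)² (p(f) = (4*f + 1)² = (1 + 4*f)²)
V(v(6), p(-1))² = ((31 + 5*6 + 5*6³)/(2*(6 + 6 + 6³)) + (1 + 4*(-1))²)² = ((31 + 30 + 5*216)/(2*(6 + 6 + 216)) + (1 - 4)²)² = ((½)*(31 + 30 + 1080)/228 + (-3)²)² = ((½)*(1/228)*1141 + 9)² = (1141/456 + 9)² = (5245/456)² = 27510025/207936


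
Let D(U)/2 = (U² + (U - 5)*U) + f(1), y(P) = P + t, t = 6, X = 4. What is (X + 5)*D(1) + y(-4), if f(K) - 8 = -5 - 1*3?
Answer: -52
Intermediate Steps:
f(K) = 0 (f(K) = 8 + (-5 - 1*3) = 8 + (-5 - 3) = 8 - 8 = 0)
y(P) = 6 + P (y(P) = P + 6 = 6 + P)
D(U) = 2*U² + 2*U*(-5 + U) (D(U) = 2*((U² + (U - 5)*U) + 0) = 2*((U² + (-5 + U)*U) + 0) = 2*((U² + U*(-5 + U)) + 0) = 2*(U² + U*(-5 + U)) = 2*U² + 2*U*(-5 + U))
(X + 5)*D(1) + y(-4) = (4 + 5)*(2*1*(-5 + 2*1)) + (6 - 4) = 9*(2*1*(-5 + 2)) + 2 = 9*(2*1*(-3)) + 2 = 9*(-6) + 2 = -54 + 2 = -52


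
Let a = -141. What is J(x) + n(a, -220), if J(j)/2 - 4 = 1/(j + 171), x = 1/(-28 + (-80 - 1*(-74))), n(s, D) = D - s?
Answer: -412655/5813 ≈ -70.988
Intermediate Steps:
x = -1/34 (x = 1/(-28 + (-80 + 74)) = 1/(-28 - 6) = 1/(-34) = -1/34 ≈ -0.029412)
J(j) = 8 + 2/(171 + j) (J(j) = 8 + 2/(j + 171) = 8 + 2/(171 + j))
J(x) + n(a, -220) = 2*(685 + 4*(-1/34))/(171 - 1/34) + (-220 - 1*(-141)) = 2*(685 - 2/17)/(5813/34) + (-220 + 141) = 2*(34/5813)*(11643/17) - 79 = 46572/5813 - 79 = -412655/5813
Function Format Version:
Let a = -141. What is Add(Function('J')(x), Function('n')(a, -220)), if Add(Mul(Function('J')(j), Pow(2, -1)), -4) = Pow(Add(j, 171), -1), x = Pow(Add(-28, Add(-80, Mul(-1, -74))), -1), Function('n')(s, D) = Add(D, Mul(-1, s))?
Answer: Rational(-412655, 5813) ≈ -70.988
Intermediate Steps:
x = Rational(-1, 34) (x = Pow(Add(-28, Add(-80, 74)), -1) = Pow(Add(-28, -6), -1) = Pow(-34, -1) = Rational(-1, 34) ≈ -0.029412)
Function('J')(j) = Add(8, Mul(2, Pow(Add(171, j), -1))) (Function('J')(j) = Add(8, Mul(2, Pow(Add(j, 171), -1))) = Add(8, Mul(2, Pow(Add(171, j), -1))))
Add(Function('J')(x), Function('n')(a, -220)) = Add(Mul(2, Pow(Add(171, Rational(-1, 34)), -1), Add(685, Mul(4, Rational(-1, 34)))), Add(-220, Mul(-1, -141))) = Add(Mul(2, Pow(Rational(5813, 34), -1), Add(685, Rational(-2, 17))), Add(-220, 141)) = Add(Mul(2, Rational(34, 5813), Rational(11643, 17)), -79) = Add(Rational(46572, 5813), -79) = Rational(-412655, 5813)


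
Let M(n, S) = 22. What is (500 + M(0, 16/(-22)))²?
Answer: 272484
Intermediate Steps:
(500 + M(0, 16/(-22)))² = (500 + 22)² = 522² = 272484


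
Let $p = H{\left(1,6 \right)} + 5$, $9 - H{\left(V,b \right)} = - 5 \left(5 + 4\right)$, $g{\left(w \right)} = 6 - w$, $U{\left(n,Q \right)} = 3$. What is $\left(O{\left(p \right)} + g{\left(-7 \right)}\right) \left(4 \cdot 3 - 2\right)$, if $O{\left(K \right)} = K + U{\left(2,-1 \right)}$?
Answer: $750$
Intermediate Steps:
$H{\left(V,b \right)} = 54$ ($H{\left(V,b \right)} = 9 - - 5 \left(5 + 4\right) = 9 - \left(-5\right) 9 = 9 - -45 = 9 + 45 = 54$)
$p = 59$ ($p = 54 + 5 = 59$)
$O{\left(K \right)} = 3 + K$ ($O{\left(K \right)} = K + 3 = 3 + K$)
$\left(O{\left(p \right)} + g{\left(-7 \right)}\right) \left(4 \cdot 3 - 2\right) = \left(\left(3 + 59\right) + \left(6 - -7\right)\right) \left(4 \cdot 3 - 2\right) = \left(62 + \left(6 + 7\right)\right) \left(12 - 2\right) = \left(62 + 13\right) 10 = 75 \cdot 10 = 750$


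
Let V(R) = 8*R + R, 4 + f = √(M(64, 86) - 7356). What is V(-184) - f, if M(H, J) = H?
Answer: -1652 - 2*I*√1823 ≈ -1652.0 - 85.393*I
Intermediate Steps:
f = -4 + 2*I*√1823 (f = -4 + √(64 - 7356) = -4 + √(-7292) = -4 + 2*I*√1823 ≈ -4.0 + 85.393*I)
V(R) = 9*R
V(-184) - f = 9*(-184) - (-4 + 2*I*√1823) = -1656 + (4 - 2*I*√1823) = -1652 - 2*I*√1823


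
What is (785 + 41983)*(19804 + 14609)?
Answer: 1471775184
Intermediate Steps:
(785 + 41983)*(19804 + 14609) = 42768*34413 = 1471775184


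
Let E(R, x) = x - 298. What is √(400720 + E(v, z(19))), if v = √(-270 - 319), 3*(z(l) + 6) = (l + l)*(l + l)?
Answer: 2*√902019/3 ≈ 633.16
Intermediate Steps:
z(l) = -6 + 4*l²/3 (z(l) = -6 + ((l + l)*(l + l))/3 = -6 + ((2*l)*(2*l))/3 = -6 + (4*l²)/3 = -6 + 4*l²/3)
v = I*√589 (v = √(-589) = I*√589 ≈ 24.269*I)
E(R, x) = -298 + x
√(400720 + E(v, z(19))) = √(400720 + (-298 + (-6 + (4/3)*19²))) = √(400720 + (-298 + (-6 + (4/3)*361))) = √(400720 + (-298 + (-6 + 1444/3))) = √(400720 + (-298 + 1426/3)) = √(400720 + 532/3) = √(1202692/3) = 2*√902019/3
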